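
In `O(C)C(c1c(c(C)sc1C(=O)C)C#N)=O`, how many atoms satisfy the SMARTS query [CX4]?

The query [CX4] means: C with X4: aliphatic carbon with exactly 4 total connections (bonds + H).
Check the 15 heavy atoms by environment: 1× s (aromatic, X2) → no; 4× c (aromatic, X3) → no; 2× C (X3) → no; 2× O (X1) → no; 3× C (X4) → match; 1× C (X2) → no; 1× N (X1) → no; 1× O (X2) → no.
That gives 3 matching atoms.

3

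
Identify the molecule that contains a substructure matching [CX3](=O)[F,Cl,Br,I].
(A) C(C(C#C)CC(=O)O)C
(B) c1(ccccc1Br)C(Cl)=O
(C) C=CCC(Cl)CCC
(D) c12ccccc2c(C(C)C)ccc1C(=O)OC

B

[CX3](=O)[F,Cl,Br,I] describes a carbonyl carbon bonded to a halogen (an acyl halide).
(A) has a carboxylic acid group (-C(=O)OH) but the carbonyl is bonded to -OH, not to a halogen.
(B) contains an acyl chloride (-C(=O)Cl), which satisfies every atom and bond constraint.
(C) has a chloro substituent but the Cl is not on a carbonyl carbon.
(D) has a methyl-ester group (-C(=O)OCH3) but the carbonyl is bonded to -O-C, not to a halogen.
So the answer is (B).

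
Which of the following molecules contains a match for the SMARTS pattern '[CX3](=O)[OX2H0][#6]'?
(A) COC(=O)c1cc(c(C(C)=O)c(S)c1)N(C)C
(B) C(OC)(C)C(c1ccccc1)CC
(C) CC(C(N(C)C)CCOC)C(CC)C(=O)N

A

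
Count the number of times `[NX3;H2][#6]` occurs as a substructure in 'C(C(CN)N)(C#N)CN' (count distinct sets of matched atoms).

[NX3;H2][#6] is the SMARTS for a primary amine: a trivalent nitrogen with two H attached to carbon.
The molecule carries 3 separate instances of a primary amino group (-NH2) meeting every constraint; each maps to a distinct set of atoms, giving 3 matches.

3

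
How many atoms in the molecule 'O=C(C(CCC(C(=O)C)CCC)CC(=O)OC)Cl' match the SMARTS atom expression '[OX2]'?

The query [OX2] means: aliphatic oxygen with two total connections — ether, hydroxyl, or ester single-bond O.
Check the 18 heavy atoms by environment: 10× C (X4) → no; 3× C (X3) → no; 3× O (X1) → no; 1× Cl (X1) → no; 1× O (X2) → match.
That gives 1 matching atom.

1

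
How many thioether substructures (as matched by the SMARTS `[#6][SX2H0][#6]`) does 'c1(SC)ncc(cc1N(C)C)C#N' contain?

[#6][SX2H0][#6] is the SMARTS for a thioether: an aliphatic sulfur bridging two carbons with no H on the sulfur.
Exactly one fragment in the molecule meets all constraints, giving 1 match.

1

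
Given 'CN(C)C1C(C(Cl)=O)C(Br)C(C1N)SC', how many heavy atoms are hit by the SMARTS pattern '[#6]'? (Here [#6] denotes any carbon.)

The query [#6] means: #6 matches any atom with atomic number 6 (carbon, aromatic or aliphatic).
Check the 15 heavy atoms by environment: 9× C → match; 2× N → no; 1× O → no; 1× Cl → no; 1× S → no; 1× Br → no.
That gives 9 matching atoms.

9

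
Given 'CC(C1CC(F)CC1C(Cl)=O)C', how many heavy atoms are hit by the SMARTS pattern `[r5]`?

5

The query [r5] means: r5 matches atoms in a five-membered ring.
Check the 12 heavy atoms by environment: 5× C (in 5-ring) → match; 4× C (acyclic) → no; 1× O (acyclic) → no; 1× Cl (acyclic) → no; 1× F (acyclic) → no.
That gives 5 matching atoms.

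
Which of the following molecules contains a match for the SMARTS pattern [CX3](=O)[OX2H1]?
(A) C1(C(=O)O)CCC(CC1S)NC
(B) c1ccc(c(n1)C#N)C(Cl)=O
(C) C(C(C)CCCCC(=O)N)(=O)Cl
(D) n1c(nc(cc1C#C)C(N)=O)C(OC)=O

A

[CX3](=O)[OX2H1] describes an sp2 carbon double-bonded to O and single-bonded to an -OH oxygen (a carboxylic acid).
(A) contains a carboxylic acid group (-C(=O)OH), which satisfies every atom and bond constraint.
(B) has an acyl chloride (-C(=O)Cl) but the carbonyl is bonded to Cl, not to an -OH oxygen.
(C) has an acyl chloride (-C(=O)Cl) but the carbonyl is bonded to Cl, not to an -OH oxygen.
(D) has a primary amide (-C(=O)NH2) but the carbonyl is bonded to N, not to an -OH oxygen.
So the answer is (A).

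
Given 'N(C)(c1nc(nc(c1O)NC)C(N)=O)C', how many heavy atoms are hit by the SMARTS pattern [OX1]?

1

Check the 15 heavy atoms by environment: 2× n (aromatic, X2) → no; 4× c (aromatic, X3) → no; 1× C (X3) → no; 1× O (X1) → match; 3× N (X3) → no; 1× O (X2) → no; 3× C (X4) → no.
That gives 1 matching atom.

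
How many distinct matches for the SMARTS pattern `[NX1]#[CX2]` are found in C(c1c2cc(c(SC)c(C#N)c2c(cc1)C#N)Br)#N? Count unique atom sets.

[NX1]#[CX2] is the SMARTS for a nitrile: a nitrogen triple-bonded to a two-connected carbon.
The molecule carries 3 separate instances of a nitrile (-C#N) meeting every constraint; each maps to a distinct set of atoms, giving 3 matches.

3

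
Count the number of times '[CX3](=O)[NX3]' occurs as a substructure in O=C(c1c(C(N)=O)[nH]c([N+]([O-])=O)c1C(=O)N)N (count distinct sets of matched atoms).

[CX3](=O)[NX3] is the SMARTS for an amide: a carbonyl carbon bonded to a trivalent nitrogen.
The molecule carries 3 separate instances of a primary amide (-C(=O)NH2) meeting every constraint; each maps to a distinct set of atoms, giving 3 matches.

3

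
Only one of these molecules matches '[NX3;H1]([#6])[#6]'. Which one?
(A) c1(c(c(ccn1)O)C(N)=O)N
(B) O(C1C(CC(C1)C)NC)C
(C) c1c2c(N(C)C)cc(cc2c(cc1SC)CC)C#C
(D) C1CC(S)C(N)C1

[NX3;H1]([#6])[#6] describes a trivalent nitrogen with one H, bonded to two carbons (a secondary amine).
(A) has a primary amino group (-NH2) but the nitrogen has H2 and only one carbon neighbour.
(B) contains an N-methylamino group (-NHCH3), which satisfies every atom and bond constraint.
(C) has a dimethylamino group (-N(CH3)2) but the nitrogen has H0, not H1.
(D) has a primary amino group (-NH2) but the nitrogen has H2 and only one carbon neighbour.
So the answer is (B).

B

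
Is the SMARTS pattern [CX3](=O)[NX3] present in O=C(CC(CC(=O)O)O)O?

No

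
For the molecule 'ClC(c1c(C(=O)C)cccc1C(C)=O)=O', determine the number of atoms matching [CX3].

3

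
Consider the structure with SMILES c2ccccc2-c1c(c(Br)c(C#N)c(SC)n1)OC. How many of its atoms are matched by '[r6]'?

12

Check the 19 heavy atoms by environment: 1× n (aromatic, in 6-ring) → match; 11× c (aromatic, in 6-ring) → match; 3× C (acyclic) → no; 1× N (acyclic) → no; 1× O (acyclic) → no; 1× S (acyclic) → no; 1× Br (acyclic) → no.
Summing the matching environments: 1 + 11 = 12 matching atoms.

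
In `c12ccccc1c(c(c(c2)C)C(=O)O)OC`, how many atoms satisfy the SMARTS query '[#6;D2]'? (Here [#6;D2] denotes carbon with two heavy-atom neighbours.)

5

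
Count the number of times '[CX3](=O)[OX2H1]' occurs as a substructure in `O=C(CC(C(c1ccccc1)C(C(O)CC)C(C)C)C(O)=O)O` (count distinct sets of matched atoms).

2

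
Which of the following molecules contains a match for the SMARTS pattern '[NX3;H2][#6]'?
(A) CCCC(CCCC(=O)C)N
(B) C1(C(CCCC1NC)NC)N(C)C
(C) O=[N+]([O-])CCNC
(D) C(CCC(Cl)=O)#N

A

[NX3;H2][#6] describes a trivalent nitrogen with two H attached to carbon (a primary amine).
(A) contains a primary amino group (-NH2), which satisfies every atom and bond constraint.
(B) has an N-methylamino group (-NHCH3) but the nitrogen bears two carbons and only one H (H1), not H2.
(C) has an N-methylamino group (-NHCH3) but the nitrogen bears two carbons and only one H (H1), not H2.
(D) has a nitrile (-C#N) but the nitrogen is NX1 (triple-bonded), not NX3 with two H.
So the answer is (A).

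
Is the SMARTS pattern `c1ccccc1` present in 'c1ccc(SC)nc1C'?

No

The pattern c1ccccc1 describes six aromatic carbons in a ring — a benzene ring.
The closest candidate here is a methyl group (-CH3), but no six-membered all-carbon aromatic ring is present. No other fragment satisfies the full query, so there is no match.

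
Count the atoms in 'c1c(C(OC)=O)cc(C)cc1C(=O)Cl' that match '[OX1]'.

The query [OX1] means: aliphatic oxygen with one total connection — typically a carbonyl =O or an oxide.
Check the 14 heavy atoms by environment: 6× c (aromatic, X3) → no; 2× C (X3) → no; 2× O (X1) → match; 1× O (X2) → no; 2× C (X4) → no; 1× Cl (X1) → no.
That gives 2 matching atoms.

2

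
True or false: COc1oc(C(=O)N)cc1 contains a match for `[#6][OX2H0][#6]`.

True

The pattern [#6][OX2H0][#6] describes an aliphatic oxygen bridging two carbons with no H on the oxygen — an ether.
The molecule carries a methoxy ether (-OCH3), whose atoms satisfy every constraint of the query, so the pattern matches.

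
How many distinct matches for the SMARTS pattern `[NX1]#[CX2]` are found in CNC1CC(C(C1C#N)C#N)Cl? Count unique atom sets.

2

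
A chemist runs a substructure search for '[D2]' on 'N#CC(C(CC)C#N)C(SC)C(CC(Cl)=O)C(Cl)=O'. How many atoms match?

5

Check the 19 heavy atoms by environment: 4× C (D2) → match; 6× C (D3) → no; 2× C (D1) → no; 1× S (D2) → match; 2× N (D1) → no; 2× O (D1) → no; 2× Cl (D1) → no.
Summing the matching environments: 4 + 1 = 5 matching atoms.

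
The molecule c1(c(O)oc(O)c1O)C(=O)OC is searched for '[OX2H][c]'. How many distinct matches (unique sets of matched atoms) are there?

[OX2H][c] is the SMARTS for a phenol: a hydroxyl oxygen attached to an aromatic carbon.
The molecule carries 3 separate instances of a hydroxyl group (-OH) meeting every constraint; each maps to a distinct set of atoms, giving 3 matches.

3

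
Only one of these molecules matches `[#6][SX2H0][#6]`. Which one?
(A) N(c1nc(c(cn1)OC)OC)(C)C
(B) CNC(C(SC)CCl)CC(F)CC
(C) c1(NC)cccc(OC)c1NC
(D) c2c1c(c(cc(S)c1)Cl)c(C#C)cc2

B

[#6][SX2H0][#6] describes an aliphatic sulfur bridging two carbons with no H on the sulfur (a thioether).
(A) has a methoxy ether (-OCH3) but the bridging atom is O, not S.
(B) contains a methylthio ether (-SCH3), which satisfies every atom and bond constraint.
(C) has a methoxy ether (-OCH3) but the bridging atom is O, not S.
(D) has a thiol (-SH) but the sulfur has H1, not H0 bridging two carbons.
So the answer is (B).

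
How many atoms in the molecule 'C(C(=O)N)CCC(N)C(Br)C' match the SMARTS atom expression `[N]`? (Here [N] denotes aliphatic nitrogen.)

The query [N] means: uppercase N matches aliphatic (non-aromatic) nitrogen only.
Check the 11 heavy atoms by environment: 7× C → no; 2× N → match; 1× Br → no; 1× O → no.
That gives 2 matching atoms.

2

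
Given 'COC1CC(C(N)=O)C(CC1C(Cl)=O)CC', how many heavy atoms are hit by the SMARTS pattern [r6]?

The query [r6] means: r6 matches atoms in a six-membered ring.
Check the 16 heavy atoms by environment: 6× C (in 6-ring) → match; 5× C (acyclic) → no; 3× O (acyclic) → no; 1× N (acyclic) → no; 1× Cl (acyclic) → no.
That gives 6 matching atoms.

6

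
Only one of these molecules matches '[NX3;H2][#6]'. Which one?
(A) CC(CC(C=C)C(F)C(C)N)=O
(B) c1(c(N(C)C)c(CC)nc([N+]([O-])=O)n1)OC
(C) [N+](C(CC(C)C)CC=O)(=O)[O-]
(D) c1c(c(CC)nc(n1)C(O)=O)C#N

[NX3;H2][#6] describes a trivalent nitrogen with two H attached to carbon (a primary amine).
(A) contains a primary amino group (-NH2), which satisfies every atom and bond constraint.
(B) has a dimethylamino group (-N(CH3)2) but the nitrogen has H0, not H2.
(C) has a nitro group (-[N+](=O)[O-]) but the nitrogen is [N+] with no H, not NX3H2.
(D) has a nitrile (-C#N) but the nitrogen is NX1 (triple-bonded), not NX3 with two H.
So the answer is (A).

A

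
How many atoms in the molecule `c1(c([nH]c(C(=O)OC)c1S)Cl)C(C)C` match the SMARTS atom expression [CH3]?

The query [CH3] means: aliphatic carbon with exactly three hydrogens.
Check the 14 heavy atoms by environment: 1× n (aromatic, H1) → no; 4× c (aromatic, H0) → no; 1× S (H1) → no; 1× C (H1) → no; 3× C (H3) → match; 1× C (H0) → no; 2× O (H0) → no; 1× Cl (H0) → no.
That gives 3 matching atoms.

3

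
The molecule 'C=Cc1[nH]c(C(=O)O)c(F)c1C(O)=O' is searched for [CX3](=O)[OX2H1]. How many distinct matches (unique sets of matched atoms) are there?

[CX3](=O)[OX2H1] is the SMARTS for a carboxylic acid: an sp2 carbon double-bonded to O and single-bonded to an -OH oxygen.
The molecule carries 2 separate instances of a carboxylic acid group (-C(=O)OH) meeting every constraint; each maps to a distinct set of atoms, giving 2 matches.

2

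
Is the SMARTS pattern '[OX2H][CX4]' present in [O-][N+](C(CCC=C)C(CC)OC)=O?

No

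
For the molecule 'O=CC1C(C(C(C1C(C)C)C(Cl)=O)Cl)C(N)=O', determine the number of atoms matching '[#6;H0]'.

2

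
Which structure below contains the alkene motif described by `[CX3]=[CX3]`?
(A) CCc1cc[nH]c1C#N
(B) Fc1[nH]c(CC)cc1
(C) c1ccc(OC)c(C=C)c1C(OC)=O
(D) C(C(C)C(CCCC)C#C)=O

[CX3]=[CX3] describes a non-aromatic C=C double bond between two sp2 carbons (an alkene).
(A) has an ethyl group (-CH2CH3) but its C-C bond is a single bond between CX4 carbons, not CX3=CX3.
(B) has an ethyl group (-CH2CH3) but its C-C bond is a single bond between CX4 carbons, not CX3=CX3.
(C) contains a vinyl group (-CH=CH2), which satisfies every atom and bond constraint.
(D) has an ethynyl group (-C#CH) but the C-C bond is a triple bond, not a double bond.
So the answer is (C).

C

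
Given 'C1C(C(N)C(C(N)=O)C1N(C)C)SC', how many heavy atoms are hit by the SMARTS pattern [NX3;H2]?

The query [NX3;H2] means: aliphatic N with 3 total connections, two of them H — an -NH2 nitrogen (amine or amide).
Check the 14 heavy atoms by environment: 4× C (H1, X4) → no; 1× C (H2, X4) → no; 1× N (H0, X3) → no; 3× C (H3, X4) → no; 1× C (H0, X3) → no; 1× O (H0, X1) → no; 2× N (H2, X3) → match; 1× S (H0, X2) → no.
That gives 2 matching atoms.

2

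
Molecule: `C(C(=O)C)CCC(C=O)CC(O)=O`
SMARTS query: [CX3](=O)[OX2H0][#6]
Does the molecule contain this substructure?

The pattern [CX3](=O)[OX2H0][#6] describes a carbonyl carbon bonded to an oxygen that is itself bonded to carbon (no H on that O) — an ester.
The closest candidate here is a carboxylic acid group (-C(=O)OH), but the singly-bonded O carries H (OX2H1, not H0). No other fragment satisfies the full query, so there is no match.

No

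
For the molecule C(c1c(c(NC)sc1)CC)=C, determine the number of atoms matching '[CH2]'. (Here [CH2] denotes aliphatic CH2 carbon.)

2

The query [CH2] means: aliphatic carbon with exactly two hydrogens.
Check the 11 heavy atoms by environment: 1× s (aromatic, H0) → no; 3× c (aromatic, H0) → no; 1× c (aromatic, H1) → no; 2× C (H2) → match; 2× C (H3) → no; 1× C (H1) → no; 1× N (H1) → no.
That gives 2 matching atoms.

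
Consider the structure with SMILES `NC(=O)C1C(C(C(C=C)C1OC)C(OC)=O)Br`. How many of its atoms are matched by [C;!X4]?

The query [C;!X4] means: aliphatic carbon that does not have four total connections.
Check the 17 heavy atoms by environment: 7× C (X4) → no; 1× Br (X1) → no; 2× O (X2) → no; 4× C (X3) → match; 2× O (X1) → no; 1× N (X3) → no.
That gives 4 matching atoms.

4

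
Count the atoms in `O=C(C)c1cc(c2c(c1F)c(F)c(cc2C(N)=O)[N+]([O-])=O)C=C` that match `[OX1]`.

4

The query [OX1] means: aliphatic oxygen with one total connection — typically a carbonyl =O or an oxide.
Check the 23 heavy atoms by environment: 10× c (aromatic, X3) → no; 4× C (X3) → no; 1× N (charge +1, X3) → no; 1× O (charge -1, X1) → match; 3× O (X1) → match; 1× C (X4) → no; 2× F (X1) → no; 1× N (X3) → no.
Summing the matching environments: 1 + 3 = 4 matching atoms.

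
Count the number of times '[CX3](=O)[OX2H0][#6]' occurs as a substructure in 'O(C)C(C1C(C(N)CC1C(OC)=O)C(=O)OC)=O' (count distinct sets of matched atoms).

3

[CX3](=O)[OX2H0][#6] is the SMARTS for an ester: a carbonyl carbon bonded to an oxygen that is itself bonded to carbon (no H on that O).
The molecule carries 3 separate instances of a methyl-ester group (-C(=O)OCH3) meeting every constraint; each maps to a distinct set of atoms, giving 3 matches.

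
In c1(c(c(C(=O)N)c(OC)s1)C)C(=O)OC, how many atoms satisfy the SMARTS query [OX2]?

2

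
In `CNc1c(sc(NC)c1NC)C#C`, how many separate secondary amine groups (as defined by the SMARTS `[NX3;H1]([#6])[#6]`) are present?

[NX3;H1]([#6])[#6] is the SMARTS for a secondary amine: a trivalent nitrogen with one H, bonded to two carbons.
The molecule carries 3 separate instances of an N-methylamino group (-NHCH3) meeting every constraint; each maps to a distinct set of atoms, giving 3 matches.

3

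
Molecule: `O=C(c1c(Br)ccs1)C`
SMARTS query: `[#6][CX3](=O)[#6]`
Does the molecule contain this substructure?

The pattern [#6][CX3](=O)[#6] describes a carbonyl carbon (no H) flanked by two carbons — a ketone.
The molecule carries an acetyl/ketone group (-C(=O)CH3), whose atoms satisfy every constraint of the query, so the pattern matches.

Yes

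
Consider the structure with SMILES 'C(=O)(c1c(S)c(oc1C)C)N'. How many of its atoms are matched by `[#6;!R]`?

The query [#6;!R] means: carbon not in any ring.
Check the 11 heavy atoms by environment: 1× o (aromatic, in 5-ring) → no; 4× c (aromatic, in 5-ring) → no; 3× C (acyclic) → match; 1× O (acyclic) → no; 1× N (acyclic) → no; 1× S (acyclic) → no.
That gives 3 matching atoms.

3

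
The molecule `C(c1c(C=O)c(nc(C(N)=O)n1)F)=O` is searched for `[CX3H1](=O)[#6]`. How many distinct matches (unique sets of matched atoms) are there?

2

[CX3H1](=O)[#6] is the SMARTS for an aldehyde: an sp2 carbon with one H, double-bonded to O and single-bonded to carbon.
The molecule carries 2 separate instances of an aldehyde (-CHO) meeting every constraint; each maps to a distinct set of atoms, giving 2 matches.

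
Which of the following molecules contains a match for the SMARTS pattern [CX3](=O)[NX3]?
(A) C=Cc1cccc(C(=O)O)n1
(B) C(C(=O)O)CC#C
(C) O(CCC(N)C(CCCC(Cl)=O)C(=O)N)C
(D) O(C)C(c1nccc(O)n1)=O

C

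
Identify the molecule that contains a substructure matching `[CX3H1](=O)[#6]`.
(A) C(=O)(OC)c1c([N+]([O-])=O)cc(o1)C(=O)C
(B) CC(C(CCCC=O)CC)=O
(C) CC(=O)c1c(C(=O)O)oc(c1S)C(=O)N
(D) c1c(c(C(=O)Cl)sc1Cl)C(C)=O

[CX3H1](=O)[#6] describes an sp2 carbon with one H, double-bonded to O and single-bonded to carbon (an aldehyde).
(A) has a methyl-ester group (-C(=O)OCH3) but the carbonyl carbon has H0, not H1.
(B) contains an aldehyde (-CHO), which satisfies every atom and bond constraint.
(C) has an acetyl/ketone group (-C(=O)CH3) but the carbonyl carbon has H0 (two carbon neighbours), not H1.
(D) has an acetyl/ketone group (-C(=O)CH3) but the carbonyl carbon has H0 (two carbon neighbours), not H1.
So the answer is (B).

B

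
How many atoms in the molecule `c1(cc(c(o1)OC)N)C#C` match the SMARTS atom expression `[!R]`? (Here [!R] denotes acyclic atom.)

5

The query [!R] means: !R matches any atom not in a ring.
Check the 10 heavy atoms by environment: 1× o (aromatic, in 5-ring) → no; 4× c (aromatic, in 5-ring) → no; 1× N (acyclic) → match; 3× C (acyclic) → match; 1× O (acyclic) → match.
Summing the matching environments: 1 + 3 + 1 = 5 matching atoms.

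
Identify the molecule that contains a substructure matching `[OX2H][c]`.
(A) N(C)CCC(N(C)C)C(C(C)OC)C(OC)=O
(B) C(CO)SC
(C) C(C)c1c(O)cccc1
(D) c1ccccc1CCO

[OX2H][c] describes a hydroxyl oxygen attached to an aromatic carbon (a phenol).
(A) has a methoxy ether (-OCH3) but the oxygen has H0, not H1.
(B) has a hydroxyl group (-OH) but the -OH is on an aliphatic carbon, not an aromatic c.
(C) contains a hydroxyl group (-OH), which satisfies every atom and bond constraint.
(D) has a hydroxyl group (-OH) but the -OH is on an aliphatic carbon, not an aromatic c.
So the answer is (C).

C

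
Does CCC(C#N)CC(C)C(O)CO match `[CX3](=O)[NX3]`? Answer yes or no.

No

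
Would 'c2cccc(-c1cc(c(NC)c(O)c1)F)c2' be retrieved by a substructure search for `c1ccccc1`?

Yes

The pattern c1ccccc1 describes six aromatic carbons in a ring — a benzene ring.
The molecule carries a phenyl ring, whose atoms satisfy every constraint of the query, so the pattern matches.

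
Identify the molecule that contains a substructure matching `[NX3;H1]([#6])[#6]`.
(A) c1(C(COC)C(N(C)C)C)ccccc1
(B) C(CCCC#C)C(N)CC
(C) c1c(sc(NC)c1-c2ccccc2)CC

C

[NX3;H1]([#6])[#6] describes a trivalent nitrogen with one H, bonded to two carbons (a secondary amine).
(A) has a dimethylamino group (-N(CH3)2) but the nitrogen has H0, not H1.
(B) has a primary amino group (-NH2) but the nitrogen has H2 and only one carbon neighbour.
(C) contains an N-methylamino group (-NHCH3), which satisfies every atom and bond constraint.
So the answer is (C).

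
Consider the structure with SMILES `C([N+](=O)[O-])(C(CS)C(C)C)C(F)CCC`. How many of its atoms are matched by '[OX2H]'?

0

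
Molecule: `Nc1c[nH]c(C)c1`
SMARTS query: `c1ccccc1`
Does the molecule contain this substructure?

The pattern c1ccccc1 describes six aromatic carbons in a ring — a benzene ring.
The closest candidate here is a methyl group (-CH3), but no six-membered all-carbon aromatic ring is present. No other fragment satisfies the full query, so there is no match.

No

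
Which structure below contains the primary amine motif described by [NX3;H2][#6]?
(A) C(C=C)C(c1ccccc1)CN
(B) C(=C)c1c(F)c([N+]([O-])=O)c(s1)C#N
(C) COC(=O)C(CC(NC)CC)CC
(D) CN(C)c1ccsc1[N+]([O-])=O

A

[NX3;H2][#6] describes a trivalent nitrogen with two H attached to carbon (a primary amine).
(A) contains a primary amino group (-NH2), which satisfies every atom and bond constraint.
(B) has a nitrile (-C#N) but the nitrogen is NX1 (triple-bonded), not NX3 with two H.
(C) has an N-methylamino group (-NHCH3) but the nitrogen bears two carbons and only one H (H1), not H2.
(D) has a dimethylamino group (-N(CH3)2) but the nitrogen has H0, not H2.
So the answer is (A).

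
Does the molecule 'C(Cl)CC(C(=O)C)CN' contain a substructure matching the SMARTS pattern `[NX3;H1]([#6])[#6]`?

The pattern [NX3;H1]([#6])[#6] describes a trivalent nitrogen with one H, bonded to two carbons — a secondary amine.
The closest candidate here is a primary amino group (-NH2), but the nitrogen has H2 and only one carbon neighbour. No other fragment satisfies the full query, so there is no match.

No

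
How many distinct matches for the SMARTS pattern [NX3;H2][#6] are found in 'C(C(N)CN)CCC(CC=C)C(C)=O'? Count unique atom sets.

2

[NX3;H2][#6] is the SMARTS for a primary amine: a trivalent nitrogen with two H attached to carbon.
The molecule carries 2 separate instances of a primary amino group (-NH2) meeting every constraint; each maps to a distinct set of atoms, giving 2 matches.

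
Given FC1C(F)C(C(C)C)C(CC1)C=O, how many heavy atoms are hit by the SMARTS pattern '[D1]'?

5

The query [D1] means: atom with exactly one heavy-atom neighbour (degree 1).
Check the 13 heavy atoms by environment: 5× C (D3) → no; 3× C (D2) → no; 1× O (D1) → match; 2× F (D1) → match; 2× C (D1) → match.
Summing the matching environments: 1 + 2 + 2 = 5 matching atoms.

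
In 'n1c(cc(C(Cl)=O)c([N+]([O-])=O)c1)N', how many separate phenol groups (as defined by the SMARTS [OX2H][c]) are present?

0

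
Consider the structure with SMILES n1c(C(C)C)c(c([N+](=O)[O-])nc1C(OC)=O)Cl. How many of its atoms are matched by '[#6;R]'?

4

The query [#6;R] means: carbon that is part of a ring.
Check the 17 heavy atoms by environment: 2× n (aromatic, in 6-ring) → no; 4× c (aromatic, in 6-ring) → match; 5× C (acyclic) → no; 3× O (acyclic) → no; 1× Cl (acyclic) → no; 1× N (charge +1, acyclic) → no; 1× O (charge -1, acyclic) → no.
That gives 4 matching atoms.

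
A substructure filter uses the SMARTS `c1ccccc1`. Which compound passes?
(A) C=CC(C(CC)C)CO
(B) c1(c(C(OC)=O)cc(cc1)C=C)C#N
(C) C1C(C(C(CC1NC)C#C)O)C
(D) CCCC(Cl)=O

B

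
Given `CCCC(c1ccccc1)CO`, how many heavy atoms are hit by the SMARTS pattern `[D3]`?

Check the 12 heavy atoms by environment: 3× C (D2) → no; 1× C (D3) → match; 1× O (D1) → no; 1× c (aromatic, D3) → match; 5× c (aromatic, D2) → no; 1× C (D1) → no.
Summing the matching environments: 1 + 1 = 2 matching atoms.

2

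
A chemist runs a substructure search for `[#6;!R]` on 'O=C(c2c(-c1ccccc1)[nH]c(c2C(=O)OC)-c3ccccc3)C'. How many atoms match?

4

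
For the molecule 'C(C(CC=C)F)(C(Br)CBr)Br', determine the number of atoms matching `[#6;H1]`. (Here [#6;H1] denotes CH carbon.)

The query [#6;H1] means: any carbon bearing exactly one hydrogen.
Check the 11 heavy atoms by environment: 3× C (H2) → no; 4× C (H1) → match; 3× Br (H0) → no; 1× F (H0) → no.
That gives 4 matching atoms.

4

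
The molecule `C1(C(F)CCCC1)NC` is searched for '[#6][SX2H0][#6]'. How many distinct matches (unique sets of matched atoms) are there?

0

[#6][SX2H0][#6] is the SMARTS for a thioether: an aliphatic sulfur bridging two carbons with no H on the sulfur.
No fragment in the molecule satisfies every constraint, giving 0 matches.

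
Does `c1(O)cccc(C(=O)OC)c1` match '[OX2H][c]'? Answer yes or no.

Yes

The pattern [OX2H][c] describes a hydroxyl oxygen attached to an aromatic carbon — a phenol.
The molecule carries a hydroxyl group (-OH), whose atoms satisfy every constraint of the query, so the pattern matches.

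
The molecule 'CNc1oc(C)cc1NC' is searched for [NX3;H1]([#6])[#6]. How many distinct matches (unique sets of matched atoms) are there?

2

[NX3;H1]([#6])[#6] is the SMARTS for a secondary amine: a trivalent nitrogen with one H, bonded to two carbons.
The molecule carries 2 separate instances of an N-methylamino group (-NHCH3) meeting every constraint; each maps to a distinct set of atoms, giving 2 matches.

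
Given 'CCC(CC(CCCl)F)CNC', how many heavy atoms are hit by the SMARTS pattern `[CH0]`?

The query [CH0] means: aliphatic carbon with no attached hydrogen.
Check the 12 heavy atoms by environment: 5× C (H2) → no; 2× C (H1) → no; 1× Cl (H0) → no; 1× F (H0) → no; 1× N (H1) → no; 2× C (H3) → no.
No environment satisfies the query, so 0 matching atoms.

0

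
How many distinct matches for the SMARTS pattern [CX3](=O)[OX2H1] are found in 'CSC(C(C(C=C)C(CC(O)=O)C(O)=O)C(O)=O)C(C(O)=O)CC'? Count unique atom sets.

[CX3](=O)[OX2H1] is the SMARTS for a carboxylic acid: an sp2 carbon double-bonded to O and single-bonded to an -OH oxygen.
The molecule carries 4 separate instances of a carboxylic acid group (-C(=O)OH) meeting every constraint; each maps to a distinct set of atoms, giving 4 matches.

4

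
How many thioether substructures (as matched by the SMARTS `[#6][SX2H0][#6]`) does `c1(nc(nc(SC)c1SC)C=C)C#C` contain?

[#6][SX2H0][#6] is the SMARTS for a thioether: an aliphatic sulfur bridging two carbons with no H on the sulfur.
The molecule carries 2 separate instances of a methylthio ether (-SCH3) meeting every constraint; each maps to a distinct set of atoms, giving 2 matches.

2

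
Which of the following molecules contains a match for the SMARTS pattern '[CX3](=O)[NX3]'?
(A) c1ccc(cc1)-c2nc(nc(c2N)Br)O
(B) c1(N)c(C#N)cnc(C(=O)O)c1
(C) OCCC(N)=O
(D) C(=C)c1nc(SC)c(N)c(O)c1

[CX3](=O)[NX3] describes a carbonyl carbon bonded to a trivalent nitrogen (an amide).
(A) has a primary amino group (-NH2) but the -NH2 is not attached to a carbonyl carbon.
(B) has a primary amino group (-NH2) but the -NH2 is not attached to a carbonyl carbon.
(C) contains a primary amide (-C(=O)NH2), which satisfies every atom and bond constraint.
(D) has a primary amino group (-NH2) but the -NH2 is not attached to a carbonyl carbon.
So the answer is (C).

C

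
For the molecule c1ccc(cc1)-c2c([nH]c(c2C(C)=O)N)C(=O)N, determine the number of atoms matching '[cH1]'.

5

Check the 18 heavy atoms by environment: 1× n (aromatic, H1) → no; 5× c (aromatic, H0) → no; 2× C (H0) → no; 2× O (H0) → no; 1× C (H3) → no; 2× N (H2) → no; 5× c (aromatic, H1) → match.
That gives 5 matching atoms.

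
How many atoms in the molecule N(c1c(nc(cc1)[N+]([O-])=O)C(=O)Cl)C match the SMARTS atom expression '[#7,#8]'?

6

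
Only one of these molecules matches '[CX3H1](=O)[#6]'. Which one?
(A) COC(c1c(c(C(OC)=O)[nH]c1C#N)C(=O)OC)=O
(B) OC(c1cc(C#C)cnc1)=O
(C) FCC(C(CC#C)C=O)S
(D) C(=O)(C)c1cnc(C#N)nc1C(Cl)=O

C

[CX3H1](=O)[#6] describes an sp2 carbon with one H, double-bonded to O and single-bonded to carbon (an aldehyde).
(A) has a methyl-ester group (-C(=O)OCH3) but the carbonyl carbon has H0, not H1.
(B) has a carboxylic acid group (-C(=O)OH) but the carbonyl carbon has H0 and is bonded to O, not H1.
(C) contains an aldehyde (-CHO), which satisfies every atom and bond constraint.
(D) has an acetyl/ketone group (-C(=O)CH3) but the carbonyl carbon has H0 (two carbon neighbours), not H1.
So the answer is (C).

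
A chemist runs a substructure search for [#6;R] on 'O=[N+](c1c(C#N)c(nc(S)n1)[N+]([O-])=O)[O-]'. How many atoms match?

4

The query [#6;R] means: carbon that is part of a ring.
Check the 15 heavy atoms by environment: 2× n (aromatic, in 6-ring) → no; 4× c (aromatic, in 6-ring) → match; 2× N (charge +1, acyclic) → no; 2× O (charge -1, acyclic) → no; 2× O (acyclic) → no; 1× C (acyclic) → no; 1× N (acyclic) → no; 1× S (acyclic) → no.
That gives 4 matching atoms.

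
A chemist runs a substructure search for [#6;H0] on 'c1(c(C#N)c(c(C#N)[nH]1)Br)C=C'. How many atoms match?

The query [#6;H0] means: any carbon with no attached hydrogen.
Check the 12 heavy atoms by environment: 1× n (aromatic, H1) → no; 4× c (aromatic, H0) → match; 1× Br (H0) → no; 2× C (H0) → match; 2× N (H0) → no; 1× C (H1) → no; 1× C (H2) → no.
Summing the matching environments: 4 + 2 = 6 matching atoms.

6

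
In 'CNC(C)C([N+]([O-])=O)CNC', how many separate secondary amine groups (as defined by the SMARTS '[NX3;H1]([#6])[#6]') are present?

2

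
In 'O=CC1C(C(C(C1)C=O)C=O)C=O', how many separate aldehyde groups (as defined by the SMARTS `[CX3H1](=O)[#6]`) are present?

4

[CX3H1](=O)[#6] is the SMARTS for an aldehyde: an sp2 carbon with one H, double-bonded to O and single-bonded to carbon.
The molecule carries 4 separate instances of an aldehyde (-CHO) meeting every constraint; each maps to a distinct set of atoms, giving 4 matches.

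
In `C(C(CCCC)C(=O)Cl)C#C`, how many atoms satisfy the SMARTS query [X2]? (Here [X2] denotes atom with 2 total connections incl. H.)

The query [X2] means: any atom with exactly two total connections (bonds + H).
Check the 11 heavy atoms by environment: 6× C (X4) → no; 1× C (X3) → no; 1× O (X1) → no; 1× Cl (X1) → no; 2× C (X2) → match.
That gives 2 matching atoms.

2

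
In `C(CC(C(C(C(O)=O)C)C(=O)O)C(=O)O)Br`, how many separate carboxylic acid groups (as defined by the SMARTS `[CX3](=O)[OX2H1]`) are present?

3

[CX3](=O)[OX2H1] is the SMARTS for a carboxylic acid: an sp2 carbon double-bonded to O and single-bonded to an -OH oxygen.
The molecule carries 3 separate instances of a carboxylic acid group (-C(=O)OH) meeting every constraint; each maps to a distinct set of atoms, giving 3 matches.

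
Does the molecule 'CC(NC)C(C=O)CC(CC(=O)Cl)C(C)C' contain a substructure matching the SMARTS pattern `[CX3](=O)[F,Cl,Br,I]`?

Yes

The pattern [CX3](=O)[F,Cl,Br,I] describes a carbonyl carbon bonded to a halogen — an acyl halide.
The molecule carries an acyl chloride (-C(=O)Cl), whose atoms satisfy every constraint of the query, so the pattern matches.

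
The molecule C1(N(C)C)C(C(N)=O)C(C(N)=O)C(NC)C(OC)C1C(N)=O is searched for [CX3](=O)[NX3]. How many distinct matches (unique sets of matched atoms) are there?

3

[CX3](=O)[NX3] is the SMARTS for an amide: a carbonyl carbon bonded to a trivalent nitrogen.
The molecule carries 3 separate instances of a primary amide (-C(=O)NH2) meeting every constraint; each maps to a distinct set of atoms, giving 3 matches.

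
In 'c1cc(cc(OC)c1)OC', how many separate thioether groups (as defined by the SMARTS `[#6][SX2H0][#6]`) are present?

[#6][SX2H0][#6] is the SMARTS for a thioether: an aliphatic sulfur bridging two carbons with no H on the sulfur.
The molecule has a methoxy ether (-OCH3), but the bridging atom is O, not S; nothing else fits, so there are 0 matches.

0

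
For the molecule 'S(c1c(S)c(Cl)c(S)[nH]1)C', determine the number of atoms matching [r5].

5

The query [r5] means: r5 matches atoms in a five-membered ring.
Check the 10 heavy atoms by environment: 1× n (aromatic, in 5-ring) → match; 4× c (aromatic, in 5-ring) → match; 3× S (acyclic) → no; 1× C (acyclic) → no; 1× Cl (acyclic) → no.
Summing the matching environments: 1 + 4 = 5 matching atoms.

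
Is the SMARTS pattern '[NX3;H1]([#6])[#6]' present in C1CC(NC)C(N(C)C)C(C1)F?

The pattern [NX3;H1]([#6])[#6] describes a trivalent nitrogen with one H, bonded to two carbons — a secondary amine.
The molecule carries an N-methylamino group (-NHCH3), whose atoms satisfy every constraint of the query, so the pattern matches.

Yes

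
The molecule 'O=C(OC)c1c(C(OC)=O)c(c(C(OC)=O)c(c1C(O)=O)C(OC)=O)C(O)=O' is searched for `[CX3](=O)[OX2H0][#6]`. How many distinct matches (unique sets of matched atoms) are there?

4

[CX3](=O)[OX2H0][#6] is the SMARTS for an ester: a carbonyl carbon bonded to an oxygen that is itself bonded to carbon (no H on that O).
The molecule carries 4 separate instances of a methyl-ester group (-C(=O)OCH3) meeting every constraint; each maps to a distinct set of atoms, giving 4 matches.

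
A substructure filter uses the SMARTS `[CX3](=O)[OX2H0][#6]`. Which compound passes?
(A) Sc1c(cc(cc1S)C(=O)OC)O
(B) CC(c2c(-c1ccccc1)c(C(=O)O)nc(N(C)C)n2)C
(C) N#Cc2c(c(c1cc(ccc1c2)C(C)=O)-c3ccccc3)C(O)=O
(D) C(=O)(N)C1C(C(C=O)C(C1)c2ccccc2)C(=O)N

[CX3](=O)[OX2H0][#6] describes a carbonyl carbon bonded to an oxygen that is itself bonded to carbon (no H on that O) (an ester).
(A) contains a methyl-ester group (-C(=O)OCH3), which satisfies every atom and bond constraint.
(B) has a carboxylic acid group (-C(=O)OH) but the singly-bonded O carries H (OX2H1, not H0).
(C) has a carboxylic acid group (-C(=O)OH) but the singly-bonded O carries H (OX2H1, not H0).
(D) has a primary amide (-C(=O)NH2) but the carbonyl is bonded to N, not to an O-C linkage.
So the answer is (A).

A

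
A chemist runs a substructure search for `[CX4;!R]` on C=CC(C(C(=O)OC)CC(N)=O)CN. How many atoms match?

5

The query [CX4;!R] means: aliphatic carbon with four total connections, not in a ring.
Check the 14 heavy atoms by environment: 5× C (X4, acyclic) → match; 4× C (X3, acyclic) → no; 2× O (X1, acyclic) → no; 2× N (X3, acyclic) → no; 1× O (X2, acyclic) → no.
That gives 5 matching atoms.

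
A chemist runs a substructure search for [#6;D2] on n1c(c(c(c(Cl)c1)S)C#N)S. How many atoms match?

2

The query [#6;D2] means: any carbon bonded to exactly two heavy atoms.
Check the 11 heavy atoms by environment: 1× n (aromatic, D2) → no; 1× c (aromatic, D2) → match; 4× c (aromatic, D3) → no; 1× Cl (D1) → no; 1× C (D2) → match; 1× N (D1) → no; 2× S (D1) → no.
Summing the matching environments: 1 + 1 = 2 matching atoms.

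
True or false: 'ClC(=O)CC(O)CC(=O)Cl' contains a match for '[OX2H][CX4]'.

The pattern [OX2H][CX4] describes a hydroxyl oxygen bound to an sp3 (X4) carbon — an aliphatic alcohol.
The molecule carries a hydroxyl group (-OH), whose atoms satisfy every constraint of the query, so the pattern matches.

True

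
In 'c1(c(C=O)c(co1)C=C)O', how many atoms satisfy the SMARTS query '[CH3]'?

0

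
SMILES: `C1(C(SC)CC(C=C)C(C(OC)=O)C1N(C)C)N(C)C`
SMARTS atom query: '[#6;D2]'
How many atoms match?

2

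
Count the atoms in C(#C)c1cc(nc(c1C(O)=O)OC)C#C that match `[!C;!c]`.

4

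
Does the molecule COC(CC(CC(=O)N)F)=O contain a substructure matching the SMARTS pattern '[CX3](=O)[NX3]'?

The pattern [CX3](=O)[NX3] describes a carbonyl carbon bonded to a trivalent nitrogen — an amide.
The molecule carries a primary amide (-C(=O)NH2), whose atoms satisfy every constraint of the query, so the pattern matches.

Yes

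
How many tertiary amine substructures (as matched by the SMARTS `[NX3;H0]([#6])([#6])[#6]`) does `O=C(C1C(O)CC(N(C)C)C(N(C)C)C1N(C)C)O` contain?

3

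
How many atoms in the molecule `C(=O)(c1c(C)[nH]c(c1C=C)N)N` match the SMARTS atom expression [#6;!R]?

The query [#6;!R] means: carbon not in any ring.
Check the 12 heavy atoms by environment: 1× n (aromatic, in 5-ring) → no; 4× c (aromatic, in 5-ring) → no; 4× C (acyclic) → match; 1× O (acyclic) → no; 2× N (acyclic) → no.
That gives 4 matching atoms.

4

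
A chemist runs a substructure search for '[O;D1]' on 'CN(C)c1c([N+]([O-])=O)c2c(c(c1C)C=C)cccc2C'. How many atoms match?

The query [O;D1] means: aliphatic oxygen bonded to exactly one heavy atom.
Check the 20 heavy atoms by environment: 7× c (aromatic, D3) → no; 3× c (aromatic, D2) → no; 1× C (D2) → no; 5× C (D1) → no; 1× N (D3) → no; 1× N (charge +1, D3) → no; 1× O (charge -1, D1) → match; 1× O (D1) → match.
Summing the matching environments: 1 + 1 = 2 matching atoms.

2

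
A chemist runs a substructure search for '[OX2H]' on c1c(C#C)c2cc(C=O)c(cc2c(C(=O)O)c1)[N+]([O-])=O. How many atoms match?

The query [OX2H] means: aliphatic oxygen with two connections, one of which is H — an -OH oxygen.
Check the 20 heavy atoms by environment: 6× c (aromatic, H0, X3) → no; 4× c (aromatic, H1, X3) → no; 1× C (H0, X2) → no; 1× C (H1, X2) → no; 1× C (H0, X3) → no; 3× O (H0, X1) → no; 1× O (H1, X2) → match; 1× N (charge +1, H0, X3) → no; 1× O (charge -1, H0, X1) → no; 1× C (H1, X3) → no.
That gives 1 matching atom.

1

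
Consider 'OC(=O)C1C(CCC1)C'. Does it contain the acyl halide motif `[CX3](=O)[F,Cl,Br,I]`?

The pattern [CX3](=O)[F,Cl,Br,I] describes a carbonyl carbon bonded to a halogen — an acyl halide.
The closest candidate here is a carboxylic acid group (-C(=O)OH), but the carbonyl is bonded to -OH, not to a halogen. No other fragment satisfies the full query, so there is no match.

No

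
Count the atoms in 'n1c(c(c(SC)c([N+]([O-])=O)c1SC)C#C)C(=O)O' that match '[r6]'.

6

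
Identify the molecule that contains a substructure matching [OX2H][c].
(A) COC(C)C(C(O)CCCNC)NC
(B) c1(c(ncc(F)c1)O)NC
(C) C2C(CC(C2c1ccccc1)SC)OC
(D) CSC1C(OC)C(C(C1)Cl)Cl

B

[OX2H][c] describes a hydroxyl oxygen attached to an aromatic carbon (a phenol).
(A) has a hydroxyl group (-OH) but the -OH is on an aliphatic carbon, not an aromatic c.
(B) contains a hydroxyl group (-OH), which satisfies every atom and bond constraint.
(C) has a methoxy ether (-OCH3) but the oxygen has H0, not H1.
(D) has a methoxy ether (-OCH3) but the oxygen has H0, not H1.
So the answer is (B).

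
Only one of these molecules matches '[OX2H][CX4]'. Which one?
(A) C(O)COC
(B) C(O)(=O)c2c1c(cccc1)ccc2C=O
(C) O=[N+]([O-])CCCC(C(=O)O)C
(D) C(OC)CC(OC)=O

A

[OX2H][CX4] describes a hydroxyl oxygen bound to an sp3 (X4) carbon (an aliphatic alcohol).
(A) contains a hydroxyl group (-OH), which satisfies every atom and bond constraint.
(B) has a carboxylic acid group (-C(=O)OH) but the -OH is on a CX3 carbonyl carbon, not a CX4 carbon.
(C) has a carboxylic acid group (-C(=O)OH) but the -OH is on a CX3 carbonyl carbon, not a CX4 carbon.
(D) has a methoxy ether (-OCH3) but the oxygen has H0 (ether), not H1.
So the answer is (A).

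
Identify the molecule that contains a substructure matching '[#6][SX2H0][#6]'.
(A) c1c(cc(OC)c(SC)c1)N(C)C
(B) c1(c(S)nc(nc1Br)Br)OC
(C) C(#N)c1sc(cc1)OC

A

[#6][SX2H0][#6] describes an aliphatic sulfur bridging two carbons with no H on the sulfur (a thioether).
(A) contains a methylthio ether (-SCH3), which satisfies every atom and bond constraint.
(B) has a methoxy ether (-OCH3) but the bridging atom is O, not S.
(C) has a methoxy ether (-OCH3) but the bridging atom is O, not S.
So the answer is (A).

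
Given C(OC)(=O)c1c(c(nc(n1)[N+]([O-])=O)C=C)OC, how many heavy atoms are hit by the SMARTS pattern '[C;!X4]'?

3

The query [C;!X4] means: aliphatic carbon that does not have four total connections.
Check the 17 heavy atoms by environment: 2× n (aromatic, X2) → no; 4× c (aromatic, X3) → no; 2× O (X2) → no; 2× C (X4) → no; 1× N (charge +1, X3) → no; 1× O (charge -1, X1) → no; 2× O (X1) → no; 3× C (X3) → match.
That gives 3 matching atoms.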